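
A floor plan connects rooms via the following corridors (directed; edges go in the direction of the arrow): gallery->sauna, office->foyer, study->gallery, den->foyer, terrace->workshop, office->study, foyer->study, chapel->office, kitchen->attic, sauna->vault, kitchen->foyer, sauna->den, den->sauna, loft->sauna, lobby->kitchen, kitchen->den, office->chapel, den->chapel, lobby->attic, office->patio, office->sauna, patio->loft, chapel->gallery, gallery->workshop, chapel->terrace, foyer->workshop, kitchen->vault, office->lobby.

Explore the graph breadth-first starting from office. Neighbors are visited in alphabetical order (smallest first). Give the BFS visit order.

office → chapel → foyer → lobby → patio → sauna → study → gallery → terrace → workshop → attic → kitchen → loft → den → vault

Visit office; enqueue chapel, foyer, lobby, patio, sauna, study → queue [chapel, foyer, lobby, patio, sauna, study]
Visit chapel; enqueue gallery, terrace → queue [foyer, lobby, patio, sauna, study, gallery, terrace]
Visit foyer; enqueue workshop → queue [lobby, patio, sauna, study, gallery, terrace, workshop]
Visit lobby; enqueue attic, kitchen → queue [patio, sauna, study, gallery, terrace, workshop, attic, kitchen]
Visit patio; enqueue loft → queue [sauna, study, gallery, terrace, workshop, attic, kitchen, loft]
Visit sauna; enqueue den, vault → queue [study, gallery, terrace, workshop, attic, kitchen, loft, den, vault]
Visit study → queue [gallery, terrace, workshop, attic, kitchen, loft, den, vault]
Visit gallery → queue [terrace, workshop, attic, kitchen, loft, den, vault]
Visit terrace → queue [workshop, attic, kitchen, loft, den, vault]
Visit workshop → queue [attic, kitchen, loft, den, vault]
Visit attic → queue [kitchen, loft, den, vault]
Visit kitchen → queue [loft, den, vault]
Visit loft → queue [den, vault]
Visit den → queue [vault]
Visit vault → queue []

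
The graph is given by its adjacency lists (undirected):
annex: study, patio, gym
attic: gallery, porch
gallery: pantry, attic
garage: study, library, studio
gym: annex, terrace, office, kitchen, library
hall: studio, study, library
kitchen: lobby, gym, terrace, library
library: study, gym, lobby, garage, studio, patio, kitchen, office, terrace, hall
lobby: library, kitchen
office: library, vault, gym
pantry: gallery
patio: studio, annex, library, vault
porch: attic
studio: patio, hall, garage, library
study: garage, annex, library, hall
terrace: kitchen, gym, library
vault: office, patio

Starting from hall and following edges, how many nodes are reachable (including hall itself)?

13

BFS from hall visits: hall, studio, study, library, patio, garage, annex, gym, lobby, kitchen, office, terrace, vault
Reachable nodes: 13 of 17 total.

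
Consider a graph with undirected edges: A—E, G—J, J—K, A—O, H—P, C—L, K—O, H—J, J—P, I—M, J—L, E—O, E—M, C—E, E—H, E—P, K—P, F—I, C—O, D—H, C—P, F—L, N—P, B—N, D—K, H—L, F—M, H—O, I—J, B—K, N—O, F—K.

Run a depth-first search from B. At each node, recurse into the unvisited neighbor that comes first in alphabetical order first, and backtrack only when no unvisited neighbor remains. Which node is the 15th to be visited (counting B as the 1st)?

N

Visit B
B → K
K → D
D → H
H → E
E → A
A → O
O → C
C → L
L → F
F → I
I → J
J → G
J → P
P → N
I → M

Visit order: B, K, D, H, E, A, O, C, L, F, I, J, G, P, N, M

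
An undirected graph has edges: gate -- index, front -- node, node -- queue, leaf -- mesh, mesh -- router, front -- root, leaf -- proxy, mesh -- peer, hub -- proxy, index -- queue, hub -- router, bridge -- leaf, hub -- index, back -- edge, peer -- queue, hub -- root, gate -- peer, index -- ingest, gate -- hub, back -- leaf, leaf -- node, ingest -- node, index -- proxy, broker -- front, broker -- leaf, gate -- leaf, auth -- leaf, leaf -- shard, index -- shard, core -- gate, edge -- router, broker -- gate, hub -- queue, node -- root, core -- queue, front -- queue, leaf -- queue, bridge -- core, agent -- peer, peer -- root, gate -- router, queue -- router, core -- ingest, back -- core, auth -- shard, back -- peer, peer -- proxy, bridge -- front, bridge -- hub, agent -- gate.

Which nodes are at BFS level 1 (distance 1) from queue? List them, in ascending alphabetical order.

Level 0: queue
Level 1: core, front, hub, index, leaf, node, peer, router
Level 2: agent, auth, back, bridge, broker, edge, gate, ingest, mesh, proxy, root, shard

core, front, hub, index, leaf, node, peer, router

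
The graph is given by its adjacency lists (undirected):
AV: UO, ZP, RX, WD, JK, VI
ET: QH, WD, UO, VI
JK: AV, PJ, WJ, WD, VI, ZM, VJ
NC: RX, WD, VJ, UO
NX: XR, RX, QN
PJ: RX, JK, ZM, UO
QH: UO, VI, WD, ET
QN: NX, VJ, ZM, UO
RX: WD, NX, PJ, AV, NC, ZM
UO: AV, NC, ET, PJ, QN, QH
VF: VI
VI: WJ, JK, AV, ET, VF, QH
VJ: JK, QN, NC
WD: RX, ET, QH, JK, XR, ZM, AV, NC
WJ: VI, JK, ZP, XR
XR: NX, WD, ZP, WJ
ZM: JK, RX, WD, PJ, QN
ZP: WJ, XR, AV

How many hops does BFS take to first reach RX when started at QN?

Level 0: QN
Level 1: NX, UO, VJ, ZM
Level 2: AV, ET, JK, NC, PJ, QH, RX, WD, XR
Level 3: VI, WJ, ZP
Level 4: VF
RX first appears at level 2.

2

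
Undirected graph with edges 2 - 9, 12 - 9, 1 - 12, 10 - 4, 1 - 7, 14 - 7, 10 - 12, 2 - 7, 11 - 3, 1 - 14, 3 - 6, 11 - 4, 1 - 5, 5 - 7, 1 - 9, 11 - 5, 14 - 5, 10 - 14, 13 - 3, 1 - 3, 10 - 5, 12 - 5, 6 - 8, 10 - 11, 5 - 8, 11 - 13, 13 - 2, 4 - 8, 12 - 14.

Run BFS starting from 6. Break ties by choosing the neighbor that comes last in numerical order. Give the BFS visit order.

6 -> 8 -> 3 -> 5 -> 4 -> 13 -> 11 -> 1 -> 14 -> 12 -> 10 -> 7 -> 2 -> 9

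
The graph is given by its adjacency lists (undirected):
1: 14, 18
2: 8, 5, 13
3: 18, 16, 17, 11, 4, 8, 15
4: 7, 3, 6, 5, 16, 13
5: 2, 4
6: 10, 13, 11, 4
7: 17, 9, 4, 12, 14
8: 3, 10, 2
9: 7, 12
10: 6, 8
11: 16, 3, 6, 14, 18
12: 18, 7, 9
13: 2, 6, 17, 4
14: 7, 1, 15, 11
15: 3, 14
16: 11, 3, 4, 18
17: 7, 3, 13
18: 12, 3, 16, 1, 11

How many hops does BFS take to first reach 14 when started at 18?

2

Level 0: 18
Level 1: 1, 3, 11, 12, 16
Level 2: 4, 6, 7, 8, 9, 14, 15, 17
Level 3: 2, 5, 10, 13
14 first appears at level 2.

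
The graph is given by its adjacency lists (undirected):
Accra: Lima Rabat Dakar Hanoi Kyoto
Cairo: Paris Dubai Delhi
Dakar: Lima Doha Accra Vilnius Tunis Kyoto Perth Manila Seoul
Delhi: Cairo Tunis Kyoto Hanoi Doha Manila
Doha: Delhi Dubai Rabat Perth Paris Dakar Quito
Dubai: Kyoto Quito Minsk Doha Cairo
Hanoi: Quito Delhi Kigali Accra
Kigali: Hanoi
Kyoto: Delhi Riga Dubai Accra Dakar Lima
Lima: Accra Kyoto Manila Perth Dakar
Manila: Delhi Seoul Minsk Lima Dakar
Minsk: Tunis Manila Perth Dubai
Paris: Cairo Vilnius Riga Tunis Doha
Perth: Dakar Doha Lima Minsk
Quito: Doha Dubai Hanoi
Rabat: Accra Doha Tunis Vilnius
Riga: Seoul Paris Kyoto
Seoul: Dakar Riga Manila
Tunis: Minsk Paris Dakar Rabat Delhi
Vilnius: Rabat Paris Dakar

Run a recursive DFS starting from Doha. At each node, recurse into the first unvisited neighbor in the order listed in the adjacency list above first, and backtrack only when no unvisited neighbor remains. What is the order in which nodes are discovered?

Doha, Delhi, Cairo, Paris, Vilnius, Rabat, Accra, Lima, Kyoto, Riga, Seoul, Dakar, Tunis, Minsk, Manila, Perth, Dubai, Quito, Hanoi, Kigali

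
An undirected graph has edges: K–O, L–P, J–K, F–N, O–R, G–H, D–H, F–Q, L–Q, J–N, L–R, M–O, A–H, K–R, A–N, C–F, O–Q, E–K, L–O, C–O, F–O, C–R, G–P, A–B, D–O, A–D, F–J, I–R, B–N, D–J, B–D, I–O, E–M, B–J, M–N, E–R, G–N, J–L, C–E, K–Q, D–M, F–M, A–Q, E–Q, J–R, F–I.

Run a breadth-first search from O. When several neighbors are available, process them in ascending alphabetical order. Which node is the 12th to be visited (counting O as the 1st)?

Visit O; enqueue C, D, F, I, K, L, M, Q, R → queue [C, D, F, I, K, L, M, Q, R]
Visit C; enqueue E → queue [D, F, I, K, L, M, Q, R, E]
Visit D; enqueue A, B, H, J → queue [F, I, K, L, M, Q, R, E, A, B, H, J]
Visit F; enqueue N → queue [I, K, L, M, Q, R, E, A, B, H, J, N]
Visit I → queue [K, L, M, Q, R, E, A, B, H, J, N]
Visit K → queue [L, M, Q, R, E, A, B, H, J, N]
Visit L; enqueue P → queue [M, Q, R, E, A, B, H, J, N, P]
Visit M → queue [Q, R, E, A, B, H, J, N, P]
Visit Q → queue [R, E, A, B, H, J, N, P]
Visit R → queue [E, A, B, H, J, N, P]
Visit E → queue [A, B, H, J, N, P]
Visit A → queue [B, H, J, N, P]
Visit B → queue [H, J, N, P]
Visit H; enqueue G → queue [J, N, P, G]
Visit J → queue [N, P, G]
Visit N → queue [P, G]
Visit P → queue [G]
Visit G → queue []

Visit order: O, C, D, F, I, K, L, M, Q, R, E, A, B, H, J, N, P, G

A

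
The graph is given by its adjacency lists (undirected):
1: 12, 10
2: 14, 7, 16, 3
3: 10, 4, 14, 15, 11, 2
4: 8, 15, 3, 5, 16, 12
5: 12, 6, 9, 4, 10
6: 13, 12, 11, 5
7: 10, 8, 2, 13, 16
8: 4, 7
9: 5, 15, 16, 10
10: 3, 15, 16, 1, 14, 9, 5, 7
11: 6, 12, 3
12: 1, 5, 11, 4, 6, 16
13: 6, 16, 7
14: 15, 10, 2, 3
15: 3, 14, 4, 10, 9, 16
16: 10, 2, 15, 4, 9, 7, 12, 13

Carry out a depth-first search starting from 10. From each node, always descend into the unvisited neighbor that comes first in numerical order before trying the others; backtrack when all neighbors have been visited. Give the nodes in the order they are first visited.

10 1 12 4 3 2 7 8 13 6 5 9 15 14 16 11

Visit 10
10 → 1
1 → 12
12 → 4
4 → 3
3 → 2
2 → 7
7 → 8
7 → 13
13 → 6
6 → 5
5 → 9
9 → 15
15 → 14
15 → 16
6 → 11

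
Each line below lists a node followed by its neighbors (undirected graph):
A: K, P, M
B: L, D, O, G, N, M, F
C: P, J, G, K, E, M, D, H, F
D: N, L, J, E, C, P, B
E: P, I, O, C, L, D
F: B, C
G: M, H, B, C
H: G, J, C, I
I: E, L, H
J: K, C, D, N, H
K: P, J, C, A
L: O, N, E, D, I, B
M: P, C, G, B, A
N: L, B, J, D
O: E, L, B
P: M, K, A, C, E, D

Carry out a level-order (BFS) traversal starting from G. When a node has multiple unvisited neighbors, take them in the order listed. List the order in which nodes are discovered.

Visit G; enqueue M, H, B, C → queue [M, H, B, C]
Visit M; enqueue P, A → queue [H, B, C, P, A]
Visit H; enqueue J, I → queue [B, C, P, A, J, I]
Visit B; enqueue L, D, O, N, F → queue [C, P, A, J, I, L, D, O, N, F]
Visit C; enqueue K, E → queue [P, A, J, I, L, D, O, N, F, K, E]
Visit P → queue [A, J, I, L, D, O, N, F, K, E]
Visit A → queue [J, I, L, D, O, N, F, K, E]
Visit J → queue [I, L, D, O, N, F, K, E]
Visit I → queue [L, D, O, N, F, K, E]
Visit L → queue [D, O, N, F, K, E]
Visit D → queue [O, N, F, K, E]
Visit O → queue [N, F, K, E]
Visit N → queue [F, K, E]
Visit F → queue [K, E]
Visit K → queue [E]
Visit E → queue []

G, M, H, B, C, P, A, J, I, L, D, O, N, F, K, E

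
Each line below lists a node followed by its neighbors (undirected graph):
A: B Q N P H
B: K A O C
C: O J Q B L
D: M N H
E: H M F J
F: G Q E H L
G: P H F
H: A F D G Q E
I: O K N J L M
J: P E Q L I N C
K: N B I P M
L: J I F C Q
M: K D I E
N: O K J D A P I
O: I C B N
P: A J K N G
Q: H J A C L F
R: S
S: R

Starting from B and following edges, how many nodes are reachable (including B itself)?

17

BFS from B visits: B, O, K, C, A, N, I, P, M, Q, L, J, H, D, G, E, F
Reachable nodes: 17 of 19 total.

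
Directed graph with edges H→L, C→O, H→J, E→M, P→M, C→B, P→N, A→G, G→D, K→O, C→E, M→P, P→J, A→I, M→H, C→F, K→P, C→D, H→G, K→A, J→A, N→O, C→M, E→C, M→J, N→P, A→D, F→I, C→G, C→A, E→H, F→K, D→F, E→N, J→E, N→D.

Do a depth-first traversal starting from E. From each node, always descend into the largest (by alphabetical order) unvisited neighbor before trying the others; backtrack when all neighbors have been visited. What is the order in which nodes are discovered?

E, N, P, M, J, A, I, G, D, F, K, O, H, L, C, B

Visit E
E → N
N → P
P → M
M → J
J → A
A → I
A → G
G → D
D → F
F → K
K → O
M → H
H → L
E → C
C → B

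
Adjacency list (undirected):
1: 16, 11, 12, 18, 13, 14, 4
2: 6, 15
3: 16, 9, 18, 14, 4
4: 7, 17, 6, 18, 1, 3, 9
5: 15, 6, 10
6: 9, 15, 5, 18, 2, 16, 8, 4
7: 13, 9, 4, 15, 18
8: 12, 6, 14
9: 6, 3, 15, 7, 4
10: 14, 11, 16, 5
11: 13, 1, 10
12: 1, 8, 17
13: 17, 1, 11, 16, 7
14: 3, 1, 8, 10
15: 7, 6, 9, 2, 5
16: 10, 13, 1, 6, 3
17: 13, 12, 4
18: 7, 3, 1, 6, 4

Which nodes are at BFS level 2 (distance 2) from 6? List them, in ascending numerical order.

1, 3, 7, 10, 12, 13, 14, 17

Level 0: 6
Level 1: 2, 4, 5, 8, 9, 15, 16, 18
Level 2: 1, 3, 7, 10, 12, 13, 14, 17
Level 3: 11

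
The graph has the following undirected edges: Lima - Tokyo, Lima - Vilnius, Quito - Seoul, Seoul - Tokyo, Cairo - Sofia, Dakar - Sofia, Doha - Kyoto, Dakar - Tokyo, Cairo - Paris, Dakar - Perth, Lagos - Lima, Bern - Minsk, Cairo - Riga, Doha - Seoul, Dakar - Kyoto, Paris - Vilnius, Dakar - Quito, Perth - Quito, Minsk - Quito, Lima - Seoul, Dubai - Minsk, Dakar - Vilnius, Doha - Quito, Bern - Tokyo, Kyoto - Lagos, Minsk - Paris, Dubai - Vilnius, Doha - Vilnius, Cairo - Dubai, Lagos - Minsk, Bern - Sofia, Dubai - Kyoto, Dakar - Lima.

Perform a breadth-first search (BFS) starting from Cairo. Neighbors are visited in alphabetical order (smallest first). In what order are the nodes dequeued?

Cairo, Dubai, Paris, Riga, Sofia, Kyoto, Minsk, Vilnius, Bern, Dakar, Doha, Lagos, Quito, Lima, Tokyo, Perth, Seoul

Visit Cairo; enqueue Dubai, Paris, Riga, Sofia → queue [Dubai, Paris, Riga, Sofia]
Visit Dubai; enqueue Kyoto, Minsk, Vilnius → queue [Paris, Riga, Sofia, Kyoto, Minsk, Vilnius]
Visit Paris → queue [Riga, Sofia, Kyoto, Minsk, Vilnius]
Visit Riga → queue [Sofia, Kyoto, Minsk, Vilnius]
Visit Sofia; enqueue Bern, Dakar → queue [Kyoto, Minsk, Vilnius, Bern, Dakar]
Visit Kyoto; enqueue Doha, Lagos → queue [Minsk, Vilnius, Bern, Dakar, Doha, Lagos]
Visit Minsk; enqueue Quito → queue [Vilnius, Bern, Dakar, Doha, Lagos, Quito]
Visit Vilnius; enqueue Lima → queue [Bern, Dakar, Doha, Lagos, Quito, Lima]
Visit Bern; enqueue Tokyo → queue [Dakar, Doha, Lagos, Quito, Lima, Tokyo]
Visit Dakar; enqueue Perth → queue [Doha, Lagos, Quito, Lima, Tokyo, Perth]
Visit Doha; enqueue Seoul → queue [Lagos, Quito, Lima, Tokyo, Perth, Seoul]
Visit Lagos → queue [Quito, Lima, Tokyo, Perth, Seoul]
Visit Quito → queue [Lima, Tokyo, Perth, Seoul]
Visit Lima → queue [Tokyo, Perth, Seoul]
Visit Tokyo → queue [Perth, Seoul]
Visit Perth → queue [Seoul]
Visit Seoul → queue []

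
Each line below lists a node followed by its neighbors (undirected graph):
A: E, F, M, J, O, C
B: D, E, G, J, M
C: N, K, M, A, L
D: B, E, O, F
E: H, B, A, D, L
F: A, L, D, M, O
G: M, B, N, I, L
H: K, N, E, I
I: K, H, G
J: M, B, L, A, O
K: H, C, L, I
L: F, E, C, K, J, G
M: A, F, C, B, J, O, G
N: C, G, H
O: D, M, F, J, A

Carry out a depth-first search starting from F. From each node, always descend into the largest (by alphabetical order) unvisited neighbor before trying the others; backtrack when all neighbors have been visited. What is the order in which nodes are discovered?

Visit F
F → O
O → M
M → J
J → L
L → K
K → I
I → H
H → N
N → G
G → B
B → E
E → D
E → A
A → C

F → O → M → J → L → K → I → H → N → G → B → E → D → A → C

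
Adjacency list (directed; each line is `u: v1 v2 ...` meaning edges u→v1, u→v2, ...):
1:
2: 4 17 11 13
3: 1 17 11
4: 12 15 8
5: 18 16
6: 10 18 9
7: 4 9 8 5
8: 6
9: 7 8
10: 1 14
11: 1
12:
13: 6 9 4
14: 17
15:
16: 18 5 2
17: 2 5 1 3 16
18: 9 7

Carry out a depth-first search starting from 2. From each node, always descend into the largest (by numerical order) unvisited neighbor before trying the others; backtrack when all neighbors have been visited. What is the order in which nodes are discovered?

2 17 16 18 9 8 6 10 14 1 7 5 4 15 12 3 11 13

Visit 2
2 → 17
17 → 16
16 → 18
18 → 9
9 → 8
8 → 6
6 → 10
10 → 14
10 → 1
9 → 7
7 → 5
7 → 4
4 → 15
4 → 12
17 → 3
3 → 11
2 → 13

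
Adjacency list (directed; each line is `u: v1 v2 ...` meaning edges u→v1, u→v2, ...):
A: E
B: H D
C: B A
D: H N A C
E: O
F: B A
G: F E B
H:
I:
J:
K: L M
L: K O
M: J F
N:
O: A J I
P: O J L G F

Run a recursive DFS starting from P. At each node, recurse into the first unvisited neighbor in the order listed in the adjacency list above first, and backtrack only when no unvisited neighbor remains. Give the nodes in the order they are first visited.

Visit P
P → O
O → A
A → E
O → J
O → I
P → L
L → K
K → M
M → F
F → B
B → H
B → D
D → N
D → C
P → G

P, O, A, E, J, I, L, K, M, F, B, H, D, N, C, G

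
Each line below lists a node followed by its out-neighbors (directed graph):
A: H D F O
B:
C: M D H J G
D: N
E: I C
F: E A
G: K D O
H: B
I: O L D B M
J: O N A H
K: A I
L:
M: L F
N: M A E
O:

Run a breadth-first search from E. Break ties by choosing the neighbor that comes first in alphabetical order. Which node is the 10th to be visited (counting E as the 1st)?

Visit E; enqueue C, I → queue [C, I]
Visit C; enqueue D, G, H, J, M → queue [I, D, G, H, J, M]
Visit I; enqueue B, L, O → queue [D, G, H, J, M, B, L, O]
Visit D; enqueue N → queue [G, H, J, M, B, L, O, N]
Visit G; enqueue K → queue [H, J, M, B, L, O, N, K]
Visit H → queue [J, M, B, L, O, N, K]
Visit J; enqueue A → queue [M, B, L, O, N, K, A]
Visit M; enqueue F → queue [B, L, O, N, K, A, F]
Visit B → queue [L, O, N, K, A, F]
Visit L → queue [O, N, K, A, F]
Visit O → queue [N, K, A, F]
Visit N → queue [K, A, F]
Visit K → queue [A, F]
Visit A → queue [F]
Visit F → queue []

Visit order: E, C, I, D, G, H, J, M, B, L, O, N, K, A, F

L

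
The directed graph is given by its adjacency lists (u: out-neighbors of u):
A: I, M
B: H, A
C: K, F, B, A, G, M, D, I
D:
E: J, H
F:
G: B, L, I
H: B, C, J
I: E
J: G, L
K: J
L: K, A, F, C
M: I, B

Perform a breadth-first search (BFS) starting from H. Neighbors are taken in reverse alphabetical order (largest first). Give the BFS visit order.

H, J, C, B, L, G, M, K, I, F, D, A, E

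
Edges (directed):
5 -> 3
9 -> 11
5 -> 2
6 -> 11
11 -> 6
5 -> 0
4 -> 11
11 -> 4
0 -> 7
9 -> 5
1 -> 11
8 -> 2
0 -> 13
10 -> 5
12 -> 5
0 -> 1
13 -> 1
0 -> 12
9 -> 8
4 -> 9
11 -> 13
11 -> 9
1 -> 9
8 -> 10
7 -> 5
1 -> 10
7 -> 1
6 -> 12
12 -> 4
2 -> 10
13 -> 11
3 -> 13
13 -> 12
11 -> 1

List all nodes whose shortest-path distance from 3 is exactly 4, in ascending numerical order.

Level 0: 3
Level 1: 13
Level 2: 1, 11, 12
Level 3: 4, 5, 6, 9, 10
Level 4: 0, 2, 8
Level 5: 7

0, 2, 8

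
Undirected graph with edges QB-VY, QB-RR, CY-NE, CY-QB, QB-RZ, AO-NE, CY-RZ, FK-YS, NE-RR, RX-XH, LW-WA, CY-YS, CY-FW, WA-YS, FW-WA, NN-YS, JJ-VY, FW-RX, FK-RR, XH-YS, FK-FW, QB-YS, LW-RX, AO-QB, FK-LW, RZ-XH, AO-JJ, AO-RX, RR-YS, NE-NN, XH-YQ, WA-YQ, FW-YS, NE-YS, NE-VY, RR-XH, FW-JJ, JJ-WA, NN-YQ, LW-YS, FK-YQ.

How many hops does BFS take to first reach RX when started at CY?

Level 0: CY
Level 1: FW, NE, QB, RZ, YS
Level 2: AO, FK, JJ, LW, NN, RR, RX, VY, WA, XH
Level 3: YQ
RX first appears at level 2.

2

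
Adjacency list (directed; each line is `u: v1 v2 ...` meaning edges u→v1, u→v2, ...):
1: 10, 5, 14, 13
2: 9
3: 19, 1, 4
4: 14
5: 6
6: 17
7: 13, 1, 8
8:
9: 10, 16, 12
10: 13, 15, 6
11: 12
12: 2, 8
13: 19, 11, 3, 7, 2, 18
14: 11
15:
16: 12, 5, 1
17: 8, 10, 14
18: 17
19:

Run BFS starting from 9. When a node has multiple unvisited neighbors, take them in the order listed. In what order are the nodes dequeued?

Visit 9; enqueue 10, 16, 12 → queue [10, 16, 12]
Visit 10; enqueue 13, 15, 6 → queue [16, 12, 13, 15, 6]
Visit 16; enqueue 5, 1 → queue [12, 13, 15, 6, 5, 1]
Visit 12; enqueue 2, 8 → queue [13, 15, 6, 5, 1, 2, 8]
Visit 13; enqueue 19, 11, 3, 7, 18 → queue [15, 6, 5, 1, 2, 8, 19, 11, 3, 7, 18]
Visit 15 → queue [6, 5, 1, 2, 8, 19, 11, 3, 7, 18]
Visit 6; enqueue 17 → queue [5, 1, 2, 8, 19, 11, 3, 7, 18, 17]
Visit 5 → queue [1, 2, 8, 19, 11, 3, 7, 18, 17]
Visit 1; enqueue 14 → queue [2, 8, 19, 11, 3, 7, 18, 17, 14]
Visit 2 → queue [8, 19, 11, 3, 7, 18, 17, 14]
Visit 8 → queue [19, 11, 3, 7, 18, 17, 14]
Visit 19 → queue [11, 3, 7, 18, 17, 14]
Visit 11 → queue [3, 7, 18, 17, 14]
Visit 3; enqueue 4 → queue [7, 18, 17, 14, 4]
Visit 7 → queue [18, 17, 14, 4]
Visit 18 → queue [17, 14, 4]
Visit 17 → queue [14, 4]
Visit 14 → queue [4]
Visit 4 → queue []

9, 10, 16, 12, 13, 15, 6, 5, 1, 2, 8, 19, 11, 3, 7, 18, 17, 14, 4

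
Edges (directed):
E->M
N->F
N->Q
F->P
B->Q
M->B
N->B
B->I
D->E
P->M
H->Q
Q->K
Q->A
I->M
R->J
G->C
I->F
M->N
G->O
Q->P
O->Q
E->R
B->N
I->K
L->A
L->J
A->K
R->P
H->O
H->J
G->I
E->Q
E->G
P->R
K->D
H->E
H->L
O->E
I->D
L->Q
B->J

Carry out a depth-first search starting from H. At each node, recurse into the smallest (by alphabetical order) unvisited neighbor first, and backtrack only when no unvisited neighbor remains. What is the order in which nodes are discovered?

H E G C I D F P M B J N Q A K R O L

Visit H
H → E
E → G
G → C
G → I
I → D
I → F
F → P
P → M
M → B
B → J
B → N
N → Q
Q → A
A → K
P → R
G → O
H → L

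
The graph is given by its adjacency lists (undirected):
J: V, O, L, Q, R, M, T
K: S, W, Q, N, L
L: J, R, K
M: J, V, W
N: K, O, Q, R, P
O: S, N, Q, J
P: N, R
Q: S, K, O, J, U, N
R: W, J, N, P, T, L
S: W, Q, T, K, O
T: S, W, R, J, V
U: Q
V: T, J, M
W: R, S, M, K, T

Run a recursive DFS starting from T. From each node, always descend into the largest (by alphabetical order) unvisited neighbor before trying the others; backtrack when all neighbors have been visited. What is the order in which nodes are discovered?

Visit T
T → W
W → S
S → Q
Q → U
Q → O
O → N
N → R
R → P
R → L
L → K
L → J
J → V
V → M

T W S Q U O N R P L K J V M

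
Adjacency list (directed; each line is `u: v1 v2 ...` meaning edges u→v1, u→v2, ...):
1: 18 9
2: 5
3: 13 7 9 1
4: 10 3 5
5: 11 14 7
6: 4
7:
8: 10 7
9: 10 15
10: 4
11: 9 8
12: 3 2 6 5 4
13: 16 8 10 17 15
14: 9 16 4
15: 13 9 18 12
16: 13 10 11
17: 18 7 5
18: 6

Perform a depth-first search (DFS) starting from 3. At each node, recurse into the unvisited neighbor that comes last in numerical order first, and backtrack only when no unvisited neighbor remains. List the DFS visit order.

Visit 3
3 → 13
13 → 17
17 → 18
18 → 6
6 → 4
4 → 10
4 → 5
5 → 14
14 → 16
16 → 11
11 → 9
9 → 15
15 → 12
12 → 2
11 → 8
8 → 7
3 → 1

3, 13, 17, 18, 6, 4, 10, 5, 14, 16, 11, 9, 15, 12, 2, 8, 7, 1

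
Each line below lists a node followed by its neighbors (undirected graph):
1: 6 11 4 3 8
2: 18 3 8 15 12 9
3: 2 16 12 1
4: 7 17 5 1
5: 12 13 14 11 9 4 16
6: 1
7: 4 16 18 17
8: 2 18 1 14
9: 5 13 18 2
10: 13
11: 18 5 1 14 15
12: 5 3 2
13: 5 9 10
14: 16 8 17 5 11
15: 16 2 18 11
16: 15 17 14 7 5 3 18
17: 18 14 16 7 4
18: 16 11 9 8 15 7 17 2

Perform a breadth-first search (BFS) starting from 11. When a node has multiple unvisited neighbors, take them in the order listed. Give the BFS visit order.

Visit 11; enqueue 18, 5, 1, 14, 15 → queue [18, 5, 1, 14, 15]
Visit 18; enqueue 16, 9, 8, 7, 17, 2 → queue [5, 1, 14, 15, 16, 9, 8, 7, 17, 2]
Visit 5; enqueue 12, 13, 4 → queue [1, 14, 15, 16, 9, 8, 7, 17, 2, 12, 13, 4]
Visit 1; enqueue 6, 3 → queue [14, 15, 16, 9, 8, 7, 17, 2, 12, 13, 4, 6, 3]
Visit 14 → queue [15, 16, 9, 8, 7, 17, 2, 12, 13, 4, 6, 3]
Visit 15 → queue [16, 9, 8, 7, 17, 2, 12, 13, 4, 6, 3]
Visit 16 → queue [9, 8, 7, 17, 2, 12, 13, 4, 6, 3]
Visit 9 → queue [8, 7, 17, 2, 12, 13, 4, 6, 3]
Visit 8 → queue [7, 17, 2, 12, 13, 4, 6, 3]
Visit 7 → queue [17, 2, 12, 13, 4, 6, 3]
Visit 17 → queue [2, 12, 13, 4, 6, 3]
Visit 2 → queue [12, 13, 4, 6, 3]
Visit 12 → queue [13, 4, 6, 3]
Visit 13; enqueue 10 → queue [4, 6, 3, 10]
Visit 4 → queue [6, 3, 10]
Visit 6 → queue [3, 10]
Visit 3 → queue [10]
Visit 10 → queue []

11 → 18 → 5 → 1 → 14 → 15 → 16 → 9 → 8 → 7 → 17 → 2 → 12 → 13 → 4 → 6 → 3 → 10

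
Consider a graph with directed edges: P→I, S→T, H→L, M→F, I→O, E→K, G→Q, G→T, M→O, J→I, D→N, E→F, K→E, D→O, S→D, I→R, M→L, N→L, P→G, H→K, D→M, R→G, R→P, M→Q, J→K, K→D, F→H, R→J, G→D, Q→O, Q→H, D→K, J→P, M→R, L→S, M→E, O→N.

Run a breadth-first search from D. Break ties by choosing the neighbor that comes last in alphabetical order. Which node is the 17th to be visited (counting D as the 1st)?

Visit D; enqueue O, N, M, K → queue [O, N, M, K]
Visit O → queue [N, M, K]
Visit N; enqueue L → queue [M, K, L]
Visit M; enqueue R, Q, F, E → queue [K, L, R, Q, F, E]
Visit K → queue [L, R, Q, F, E]
Visit L; enqueue S → queue [R, Q, F, E, S]
Visit R; enqueue P, J, G → queue [Q, F, E, S, P, J, G]
Visit Q; enqueue H → queue [F, E, S, P, J, G, H]
Visit F → queue [E, S, P, J, G, H]
Visit E → queue [S, P, J, G, H]
Visit S; enqueue T → queue [P, J, G, H, T]
Visit P; enqueue I → queue [J, G, H, T, I]
Visit J → queue [G, H, T, I]
Visit G → queue [H, T, I]
Visit H → queue [T, I]
Visit T → queue [I]
Visit I → queue []

Visit order: D, O, N, M, K, L, R, Q, F, E, S, P, J, G, H, T, I

I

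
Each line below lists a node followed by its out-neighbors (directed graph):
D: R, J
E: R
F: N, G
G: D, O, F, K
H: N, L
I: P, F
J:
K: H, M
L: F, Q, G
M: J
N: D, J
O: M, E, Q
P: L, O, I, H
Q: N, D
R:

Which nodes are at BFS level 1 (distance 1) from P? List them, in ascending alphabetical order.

H, I, L, O

Level 0: P
Level 1: H, I, L, O
Level 2: E, F, G, M, N, Q
Level 3: D, J, K, R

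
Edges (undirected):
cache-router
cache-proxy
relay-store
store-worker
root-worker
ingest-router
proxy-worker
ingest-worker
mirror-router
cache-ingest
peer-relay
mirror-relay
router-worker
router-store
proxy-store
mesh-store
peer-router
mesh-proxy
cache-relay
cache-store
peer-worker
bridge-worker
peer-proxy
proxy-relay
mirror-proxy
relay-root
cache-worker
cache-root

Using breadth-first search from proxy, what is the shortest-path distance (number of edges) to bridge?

2

Level 0: proxy
Level 1: cache, mesh, mirror, peer, relay, store, worker
Level 2: bridge, ingest, root, router
bridge first appears at level 2.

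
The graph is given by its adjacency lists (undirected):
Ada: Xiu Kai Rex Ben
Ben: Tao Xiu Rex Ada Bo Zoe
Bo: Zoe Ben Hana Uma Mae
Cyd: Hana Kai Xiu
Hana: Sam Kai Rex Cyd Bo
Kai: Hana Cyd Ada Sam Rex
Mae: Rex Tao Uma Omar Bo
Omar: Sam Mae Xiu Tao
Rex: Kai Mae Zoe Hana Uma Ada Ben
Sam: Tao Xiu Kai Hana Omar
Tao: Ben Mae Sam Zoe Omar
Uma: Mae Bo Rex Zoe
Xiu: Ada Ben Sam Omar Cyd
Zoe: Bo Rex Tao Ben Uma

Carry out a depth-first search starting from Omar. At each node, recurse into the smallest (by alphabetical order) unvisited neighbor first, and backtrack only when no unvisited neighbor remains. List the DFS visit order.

Omar -> Mae -> Bo -> Ben -> Ada -> Kai -> Cyd -> Hana -> Rex -> Uma -> Zoe -> Tao -> Sam -> Xiu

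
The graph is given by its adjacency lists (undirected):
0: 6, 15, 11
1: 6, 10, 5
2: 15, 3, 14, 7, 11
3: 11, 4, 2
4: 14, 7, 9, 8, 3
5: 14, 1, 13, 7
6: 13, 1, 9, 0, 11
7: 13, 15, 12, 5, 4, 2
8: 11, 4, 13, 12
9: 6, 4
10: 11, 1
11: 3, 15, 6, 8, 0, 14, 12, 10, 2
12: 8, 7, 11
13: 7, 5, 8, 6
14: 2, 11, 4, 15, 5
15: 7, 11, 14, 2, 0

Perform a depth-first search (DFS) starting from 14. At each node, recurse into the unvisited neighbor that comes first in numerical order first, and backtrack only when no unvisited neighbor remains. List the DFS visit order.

14 → 2 → 3 → 4 → 7 → 5 → 1 → 6 → 0 → 11 → 8 → 12 → 13 → 10 → 15 → 9

Visit 14
14 → 2
2 → 3
3 → 4
4 → 7
7 → 5
5 → 1
1 → 6
6 → 0
0 → 11
11 → 8
8 → 12
8 → 13
11 → 10
11 → 15
6 → 9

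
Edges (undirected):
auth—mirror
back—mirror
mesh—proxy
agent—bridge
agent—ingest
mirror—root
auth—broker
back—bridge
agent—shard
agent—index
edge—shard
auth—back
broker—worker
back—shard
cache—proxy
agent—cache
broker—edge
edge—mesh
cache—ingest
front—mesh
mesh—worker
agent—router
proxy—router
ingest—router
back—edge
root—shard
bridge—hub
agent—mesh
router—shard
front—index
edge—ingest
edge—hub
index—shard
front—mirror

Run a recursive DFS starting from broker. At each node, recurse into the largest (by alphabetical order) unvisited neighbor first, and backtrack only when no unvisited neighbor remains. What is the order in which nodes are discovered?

Visit broker
broker → worker
worker → mesh
mesh → proxy
proxy → router
router → shard
shard → root
root → mirror
mirror → front
front → index
index → agent
agent → ingest
ingest → edge
edge → hub
hub → bridge
bridge → back
back → auth
ingest → cache

broker, worker, mesh, proxy, router, shard, root, mirror, front, index, agent, ingest, edge, hub, bridge, back, auth, cache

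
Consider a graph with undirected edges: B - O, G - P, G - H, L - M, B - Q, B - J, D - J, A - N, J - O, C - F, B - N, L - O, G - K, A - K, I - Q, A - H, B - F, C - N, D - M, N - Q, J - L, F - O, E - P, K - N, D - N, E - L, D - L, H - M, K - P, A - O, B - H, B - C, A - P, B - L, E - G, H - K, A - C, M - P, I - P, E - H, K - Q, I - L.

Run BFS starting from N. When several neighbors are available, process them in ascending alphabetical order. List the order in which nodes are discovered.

N → A → B → C → D → K → Q → H → O → P → F → J → L → M → G → I → E

Visit N; enqueue A, B, C, D, K, Q → queue [A, B, C, D, K, Q]
Visit A; enqueue H, O, P → queue [B, C, D, K, Q, H, O, P]
Visit B; enqueue F, J, L → queue [C, D, K, Q, H, O, P, F, J, L]
Visit C → queue [D, K, Q, H, O, P, F, J, L]
Visit D; enqueue M → queue [K, Q, H, O, P, F, J, L, M]
Visit K; enqueue G → queue [Q, H, O, P, F, J, L, M, G]
Visit Q; enqueue I → queue [H, O, P, F, J, L, M, G, I]
Visit H; enqueue E → queue [O, P, F, J, L, M, G, I, E]
Visit O → queue [P, F, J, L, M, G, I, E]
Visit P → queue [F, J, L, M, G, I, E]
Visit F → queue [J, L, M, G, I, E]
Visit J → queue [L, M, G, I, E]
Visit L → queue [M, G, I, E]
Visit M → queue [G, I, E]
Visit G → queue [I, E]
Visit I → queue [E]
Visit E → queue []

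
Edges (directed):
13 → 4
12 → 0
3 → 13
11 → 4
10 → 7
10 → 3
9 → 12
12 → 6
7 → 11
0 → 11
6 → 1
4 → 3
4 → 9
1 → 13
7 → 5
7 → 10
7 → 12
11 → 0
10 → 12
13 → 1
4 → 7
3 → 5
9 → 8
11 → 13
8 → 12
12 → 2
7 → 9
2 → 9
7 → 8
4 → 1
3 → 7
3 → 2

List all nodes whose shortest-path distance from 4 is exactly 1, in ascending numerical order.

Level 0: 4
Level 1: 1, 3, 7, 9
Level 2: 2, 5, 8, 10, 11, 12, 13
Level 3: 0, 6

1, 3, 7, 9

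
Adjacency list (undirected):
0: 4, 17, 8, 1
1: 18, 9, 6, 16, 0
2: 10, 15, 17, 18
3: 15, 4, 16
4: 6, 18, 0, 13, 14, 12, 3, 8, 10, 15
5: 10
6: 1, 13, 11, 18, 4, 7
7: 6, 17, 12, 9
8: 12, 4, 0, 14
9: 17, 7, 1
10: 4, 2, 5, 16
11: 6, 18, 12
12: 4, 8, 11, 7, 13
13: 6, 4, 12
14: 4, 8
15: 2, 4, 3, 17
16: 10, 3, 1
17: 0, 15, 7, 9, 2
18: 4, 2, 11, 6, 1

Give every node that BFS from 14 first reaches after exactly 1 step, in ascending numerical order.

4, 8

Level 0: 14
Level 1: 4, 8
Level 2: 0, 3, 6, 10, 12, 13, 15, 18
Level 3: 1, 2, 5, 7, 11, 16, 17
Level 4: 9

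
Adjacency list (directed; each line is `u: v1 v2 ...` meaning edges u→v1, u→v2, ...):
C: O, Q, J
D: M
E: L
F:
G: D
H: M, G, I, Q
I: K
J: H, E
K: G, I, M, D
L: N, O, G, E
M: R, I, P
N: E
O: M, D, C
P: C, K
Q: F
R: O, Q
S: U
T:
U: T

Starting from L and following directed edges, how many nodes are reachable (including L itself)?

BFS from L visits: L, E, G, N, O, D, C, M, J, Q, I, P, R, H, F, K
Reachable nodes: 16 of 19 total.

16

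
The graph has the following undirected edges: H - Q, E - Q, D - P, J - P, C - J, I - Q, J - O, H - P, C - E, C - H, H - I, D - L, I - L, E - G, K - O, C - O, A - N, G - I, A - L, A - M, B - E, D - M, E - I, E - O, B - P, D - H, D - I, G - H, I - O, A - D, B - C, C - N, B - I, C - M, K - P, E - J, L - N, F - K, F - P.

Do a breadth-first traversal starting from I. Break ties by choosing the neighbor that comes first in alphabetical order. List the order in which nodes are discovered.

I -> B -> D -> E -> G -> H -> L -> O -> Q -> C -> P -> A -> M -> J -> N -> K -> F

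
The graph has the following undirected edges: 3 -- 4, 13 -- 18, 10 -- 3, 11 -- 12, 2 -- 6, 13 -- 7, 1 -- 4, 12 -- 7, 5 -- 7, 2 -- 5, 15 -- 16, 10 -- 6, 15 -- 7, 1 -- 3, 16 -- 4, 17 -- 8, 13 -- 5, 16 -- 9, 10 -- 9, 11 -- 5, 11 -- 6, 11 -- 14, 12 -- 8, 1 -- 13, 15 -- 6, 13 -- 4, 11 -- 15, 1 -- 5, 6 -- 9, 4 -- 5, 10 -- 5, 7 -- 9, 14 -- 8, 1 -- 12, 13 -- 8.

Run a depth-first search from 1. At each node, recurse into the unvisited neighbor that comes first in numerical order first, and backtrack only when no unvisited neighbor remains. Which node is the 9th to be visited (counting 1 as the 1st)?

12

Visit 1
1 → 3
3 → 4
4 → 5
5 → 2
2 → 6
6 → 9
9 → 7
7 → 12
12 → 8
8 → 13
13 → 18
8 → 14
14 → 11
11 → 15
15 → 16
8 → 17
9 → 10

Visit order: 1, 3, 4, 5, 2, 6, 9, 7, 12, 8, 13, 18, 14, 11, 15, 16, 17, 10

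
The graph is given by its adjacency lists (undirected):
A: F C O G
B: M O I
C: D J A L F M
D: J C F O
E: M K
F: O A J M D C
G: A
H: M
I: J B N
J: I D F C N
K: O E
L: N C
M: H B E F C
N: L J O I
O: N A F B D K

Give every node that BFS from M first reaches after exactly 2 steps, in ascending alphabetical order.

A, D, I, J, K, L, O

Level 0: M
Level 1: B, C, E, F, H
Level 2: A, D, I, J, K, L, O
Level 3: G, N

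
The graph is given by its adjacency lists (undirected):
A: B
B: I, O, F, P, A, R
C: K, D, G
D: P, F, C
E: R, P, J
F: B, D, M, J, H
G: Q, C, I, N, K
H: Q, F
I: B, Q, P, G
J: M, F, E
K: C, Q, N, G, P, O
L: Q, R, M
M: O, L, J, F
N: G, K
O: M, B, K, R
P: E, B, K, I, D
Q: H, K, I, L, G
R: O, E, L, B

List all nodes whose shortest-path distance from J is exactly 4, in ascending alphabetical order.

G, N

Level 0: J
Level 1: E, F, M
Level 2: B, D, H, L, O, P, R
Level 3: A, C, I, K, Q
Level 4: G, N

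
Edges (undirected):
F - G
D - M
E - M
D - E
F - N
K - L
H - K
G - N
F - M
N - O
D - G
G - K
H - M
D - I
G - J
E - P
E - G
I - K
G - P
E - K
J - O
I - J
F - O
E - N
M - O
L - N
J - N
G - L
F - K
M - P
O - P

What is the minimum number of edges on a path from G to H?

2

Level 0: G
Level 1: D, E, F, J, K, L, N, P
Level 2: H, I, M, O
H first appears at level 2.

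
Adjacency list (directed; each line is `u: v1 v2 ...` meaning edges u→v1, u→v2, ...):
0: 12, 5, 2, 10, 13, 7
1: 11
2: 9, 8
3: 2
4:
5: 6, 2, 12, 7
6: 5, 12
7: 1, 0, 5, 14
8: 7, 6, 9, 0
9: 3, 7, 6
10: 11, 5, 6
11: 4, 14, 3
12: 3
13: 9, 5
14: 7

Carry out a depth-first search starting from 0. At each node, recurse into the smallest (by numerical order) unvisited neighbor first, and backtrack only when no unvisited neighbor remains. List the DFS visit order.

0 → 2 → 8 → 6 → 5 → 7 → 1 → 11 → 3 → 4 → 14 → 12 → 9 → 10 → 13

Visit 0
0 → 2
2 → 8
8 → 6
6 → 5
5 → 7
7 → 1
1 → 11
11 → 3
11 → 4
11 → 14
5 → 12
8 → 9
0 → 10
0 → 13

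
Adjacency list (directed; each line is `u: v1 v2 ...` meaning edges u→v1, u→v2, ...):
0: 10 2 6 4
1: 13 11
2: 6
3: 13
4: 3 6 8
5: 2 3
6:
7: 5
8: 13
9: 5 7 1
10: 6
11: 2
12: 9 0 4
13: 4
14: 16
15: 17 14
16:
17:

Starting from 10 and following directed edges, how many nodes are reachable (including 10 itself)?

2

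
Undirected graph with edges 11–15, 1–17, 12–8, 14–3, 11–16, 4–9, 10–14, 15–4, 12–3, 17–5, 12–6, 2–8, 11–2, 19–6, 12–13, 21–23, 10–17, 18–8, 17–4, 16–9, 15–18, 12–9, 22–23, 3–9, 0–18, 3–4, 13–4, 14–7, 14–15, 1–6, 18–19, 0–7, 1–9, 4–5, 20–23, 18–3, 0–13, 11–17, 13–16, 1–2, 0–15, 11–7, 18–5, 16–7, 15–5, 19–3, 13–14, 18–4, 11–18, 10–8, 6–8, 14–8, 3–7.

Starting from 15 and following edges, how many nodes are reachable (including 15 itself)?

20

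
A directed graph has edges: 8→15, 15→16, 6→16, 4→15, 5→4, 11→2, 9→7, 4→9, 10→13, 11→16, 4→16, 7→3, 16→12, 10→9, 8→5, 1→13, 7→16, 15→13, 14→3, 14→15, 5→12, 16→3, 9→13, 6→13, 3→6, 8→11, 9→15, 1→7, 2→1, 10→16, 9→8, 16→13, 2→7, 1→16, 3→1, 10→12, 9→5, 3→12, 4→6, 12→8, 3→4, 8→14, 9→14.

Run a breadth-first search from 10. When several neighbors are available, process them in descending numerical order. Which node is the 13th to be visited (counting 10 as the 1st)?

Visit 10; enqueue 16, 13, 12, 9 → queue [16, 13, 12, 9]
Visit 16; enqueue 3 → queue [13, 12, 9, 3]
Visit 13 → queue [12, 9, 3]
Visit 12; enqueue 8 → queue [9, 3, 8]
Visit 9; enqueue 15, 14, 7, 5 → queue [3, 8, 15, 14, 7, 5]
Visit 3; enqueue 6, 4, 1 → queue [8, 15, 14, 7, 5, 6, 4, 1]
Visit 8; enqueue 11 → queue [15, 14, 7, 5, 6, 4, 1, 11]
Visit 15 → queue [14, 7, 5, 6, 4, 1, 11]
Visit 14 → queue [7, 5, 6, 4, 1, 11]
Visit 7 → queue [5, 6, 4, 1, 11]
Visit 5 → queue [6, 4, 1, 11]
Visit 6 → queue [4, 1, 11]
Visit 4 → queue [1, 11]
Visit 1 → queue [11]
Visit 11; enqueue 2 → queue [2]
Visit 2 → queue []

Visit order: 10, 16, 13, 12, 9, 3, 8, 15, 14, 7, 5, 6, 4, 1, 11, 2

4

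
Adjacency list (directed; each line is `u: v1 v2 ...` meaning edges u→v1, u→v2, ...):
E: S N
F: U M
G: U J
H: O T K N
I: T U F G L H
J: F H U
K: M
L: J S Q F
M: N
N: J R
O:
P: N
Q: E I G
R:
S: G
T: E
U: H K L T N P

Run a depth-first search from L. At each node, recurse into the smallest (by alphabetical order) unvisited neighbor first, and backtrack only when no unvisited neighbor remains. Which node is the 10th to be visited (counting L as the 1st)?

Visit L
L → F
F → M
M → N
N → J
J → H
H → K
H → O
H → T
T → E
E → S
S → G
G → U
U → P
N → R
L → Q
Q → I

Visit order: L, F, M, N, J, H, K, O, T, E, S, G, U, P, R, Q, I

E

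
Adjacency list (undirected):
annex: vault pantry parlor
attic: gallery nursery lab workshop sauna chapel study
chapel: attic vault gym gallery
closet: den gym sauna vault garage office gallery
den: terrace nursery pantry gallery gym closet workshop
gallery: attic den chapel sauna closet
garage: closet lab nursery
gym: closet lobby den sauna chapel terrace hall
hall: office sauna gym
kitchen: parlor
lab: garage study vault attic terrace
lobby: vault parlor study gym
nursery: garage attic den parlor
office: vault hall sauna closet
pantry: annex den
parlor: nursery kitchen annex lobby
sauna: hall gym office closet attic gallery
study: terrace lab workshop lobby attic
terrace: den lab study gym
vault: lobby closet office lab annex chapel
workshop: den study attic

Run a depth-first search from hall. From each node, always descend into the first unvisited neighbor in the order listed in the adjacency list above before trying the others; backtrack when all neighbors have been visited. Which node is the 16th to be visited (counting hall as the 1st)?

chapel

Visit hall
hall → office
office → vault
vault → lobby
lobby → parlor
parlor → nursery
nursery → garage
garage → closet
closet → den
den → terrace
terrace → lab
lab → study
study → workshop
workshop → attic
attic → gallery
gallery → chapel
chapel → gym
gym → sauna
den → pantry
pantry → annex
parlor → kitchen

Visit order: hall, office, vault, lobby, parlor, nursery, garage, closet, den, terrace, lab, study, workshop, attic, gallery, chapel, gym, sauna, pantry, annex, kitchen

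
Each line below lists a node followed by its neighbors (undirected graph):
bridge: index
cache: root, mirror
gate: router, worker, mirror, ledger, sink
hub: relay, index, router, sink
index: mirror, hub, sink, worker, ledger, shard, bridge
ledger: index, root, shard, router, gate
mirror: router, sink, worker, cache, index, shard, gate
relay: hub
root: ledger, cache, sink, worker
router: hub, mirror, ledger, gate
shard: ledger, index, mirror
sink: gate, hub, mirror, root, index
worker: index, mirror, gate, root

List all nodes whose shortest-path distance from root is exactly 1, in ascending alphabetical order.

cache, ledger, sink, worker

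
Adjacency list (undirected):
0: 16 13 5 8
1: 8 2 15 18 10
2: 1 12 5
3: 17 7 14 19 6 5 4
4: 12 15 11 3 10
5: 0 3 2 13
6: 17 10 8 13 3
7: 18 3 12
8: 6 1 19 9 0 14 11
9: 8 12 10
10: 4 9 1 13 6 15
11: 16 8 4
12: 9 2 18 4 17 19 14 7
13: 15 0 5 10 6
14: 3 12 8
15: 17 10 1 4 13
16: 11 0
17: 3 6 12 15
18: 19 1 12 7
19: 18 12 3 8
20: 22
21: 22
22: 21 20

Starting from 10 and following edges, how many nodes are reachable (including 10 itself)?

20

BFS from 10 visits: 10, 15, 13, 9, 6, 4, 1, 17, 5, 0, 12, 8, 3, 11, 18, 2, 16, 19, 14, 7
Reachable nodes: 20 of 23 total.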